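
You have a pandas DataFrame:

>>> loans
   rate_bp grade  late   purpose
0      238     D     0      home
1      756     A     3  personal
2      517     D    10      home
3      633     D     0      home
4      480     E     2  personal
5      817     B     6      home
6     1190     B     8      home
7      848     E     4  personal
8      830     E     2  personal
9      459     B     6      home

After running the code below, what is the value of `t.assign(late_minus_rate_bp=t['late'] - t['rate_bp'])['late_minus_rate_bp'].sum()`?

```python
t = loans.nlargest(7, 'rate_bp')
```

take 7 rows with largest rate_bp:
   rate_bp grade  late   purpose
6     1190     B     8      home
7      848     E     4  personal
8      830     E     2  personal
5      817     B     6      home
1      756     A     3  personal
3      633     D     0      home
2      517     D    10      home
add column late_minus_rate_bp = t['late'] - t['rate_bp']:
   rate_bp grade  late   purpose  late_minus_rate_bp
6     1190     B     8      home               -1182
7      848     E     4  personal                -844
8      830     E     2  personal                -828
5      817     B     6      home                -811
1      756     A     3  personal                -753
3      633     D     0      home                -633
2      517     D    10      home                -507
Taking the sum of column 'late_minus_rate_bp' gives -5558.

-5558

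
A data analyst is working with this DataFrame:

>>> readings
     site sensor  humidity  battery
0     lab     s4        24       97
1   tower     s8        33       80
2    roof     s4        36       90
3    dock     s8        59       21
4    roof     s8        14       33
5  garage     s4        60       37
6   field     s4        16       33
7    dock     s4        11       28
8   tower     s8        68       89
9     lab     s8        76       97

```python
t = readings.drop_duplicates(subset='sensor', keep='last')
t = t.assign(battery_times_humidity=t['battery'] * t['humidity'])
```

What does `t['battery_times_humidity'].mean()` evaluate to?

drop duplicate sensor (keep=last):
   site sensor  humidity  battery
7  dock     s4        11       28
9   lab     s8        76       97
add column battery_times_humidity = t['battery'] * t['humidity']:
   site sensor  humidity  battery  battery_times_humidity
7  dock     s4        11       28                     308
9   lab     s8        76       97                    7372
Finally, mean of column 'battery_times_humidity' = 3840.0.

3840.0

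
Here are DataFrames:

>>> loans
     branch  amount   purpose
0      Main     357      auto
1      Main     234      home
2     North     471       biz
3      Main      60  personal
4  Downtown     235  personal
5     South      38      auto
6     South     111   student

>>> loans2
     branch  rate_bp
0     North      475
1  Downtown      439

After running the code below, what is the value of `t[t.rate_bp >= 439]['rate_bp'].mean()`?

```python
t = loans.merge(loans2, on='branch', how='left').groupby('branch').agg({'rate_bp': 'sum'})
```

457.0

merge on 'branch' (how='left') → 7 rows:
     branch  amount   purpose  rate_bp
0      Main     357      auto      NaN
1      Main     234      home      NaN
2     North     471       biz    475.0
3      Main      60  personal      NaN
4  Downtown     235  personal    439.0
5     South      38      auto      NaN
6     South     111   student      NaN
group by branch, sum of rate_bp:
          rate_bp
branch           
Downtown    439.0
Main          0.0
North       475.0
South         0.0
filter rows where rate_bp >= 439:
          rate_bp
branch           
Downtown    439.0
North       475.0
Reading off the mean of column 'rate_bp', we get 457.0.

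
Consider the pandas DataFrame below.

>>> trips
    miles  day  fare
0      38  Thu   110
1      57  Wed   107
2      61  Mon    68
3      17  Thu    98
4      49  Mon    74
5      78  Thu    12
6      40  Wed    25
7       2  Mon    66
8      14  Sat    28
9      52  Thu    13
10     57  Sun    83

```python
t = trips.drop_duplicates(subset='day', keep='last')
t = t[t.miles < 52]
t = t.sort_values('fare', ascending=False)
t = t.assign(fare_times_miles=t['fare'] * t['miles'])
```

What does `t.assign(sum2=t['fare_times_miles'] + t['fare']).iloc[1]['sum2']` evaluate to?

420

drop duplicate day (keep=last):
    miles  day  fare
6      40  Wed    25
7       2  Mon    66
8      14  Sat    28
9      52  Thu    13
10     57  Sun    83
filter rows where miles < 52:
   miles  day  fare
6     40  Wed    25
7      2  Mon    66
8     14  Sat    28
sort by fare descending:
   miles  day  fare
7      2  Mon    66
8     14  Sat    28
6     40  Wed    25
add column fare_times_miles = t['fare'] * t['miles']:
   miles  day  fare  fare_times_miles
7      2  Mon    66               132
8     14  Sat    28               392
6     40  Wed    25              1000
add column sum2 = t['fare_times_miles'] + t['fare']:
   miles  day  fare  fare_times_miles  sum2
7      2  Mon    66               132   198
8     14  Sat    28               392   420
6     40  Wed    25              1000  1025
Taking the value at position 1, column 'sum2' gives 420.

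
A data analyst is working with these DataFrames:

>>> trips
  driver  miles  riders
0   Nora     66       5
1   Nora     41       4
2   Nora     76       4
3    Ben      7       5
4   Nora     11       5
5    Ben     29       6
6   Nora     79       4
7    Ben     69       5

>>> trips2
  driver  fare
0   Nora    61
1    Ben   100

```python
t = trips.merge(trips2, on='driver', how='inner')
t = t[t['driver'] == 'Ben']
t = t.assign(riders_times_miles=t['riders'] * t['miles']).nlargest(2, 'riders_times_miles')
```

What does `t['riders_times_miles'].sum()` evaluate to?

merge on 'driver' (how='inner') → 8 rows:
  driver  miles  riders  fare
0   Nora     66       5    61
1   Nora     41       4    61
2   Nora     76       4    61
3    Ben      7       5   100
4   Nora     11       5    61
5    Ben     29       6   100
6   Nora     79       4    61
7    Ben     69       5   100
filter rows where driver == 'Ben':
  driver  miles  riders  fare
3    Ben      7       5   100
5    Ben     29       6   100
7    Ben     69       5   100
add column riders_times_miles = t['riders'] * t['miles']:
  driver  miles  riders  fare  riders_times_miles
3    Ben      7       5   100                  35
5    Ben     29       6   100                 174
7    Ben     69       5   100                 345
take 2 rows with largest riders_times_miles:
  driver  miles  riders  fare  riders_times_miles
7    Ben     69       5   100                 345
5    Ben     29       6   100                 174
sum of column 'riders_times_miles' → 519

519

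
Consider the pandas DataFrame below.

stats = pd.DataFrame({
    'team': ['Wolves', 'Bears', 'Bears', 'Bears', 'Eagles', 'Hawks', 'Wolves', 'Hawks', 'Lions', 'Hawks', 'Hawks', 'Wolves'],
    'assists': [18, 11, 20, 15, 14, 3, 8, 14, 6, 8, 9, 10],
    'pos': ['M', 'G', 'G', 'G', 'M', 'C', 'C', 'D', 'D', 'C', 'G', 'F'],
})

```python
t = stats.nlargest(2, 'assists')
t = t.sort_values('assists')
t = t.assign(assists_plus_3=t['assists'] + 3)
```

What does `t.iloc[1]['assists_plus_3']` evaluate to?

23

take 2 rows with largest assists:
     team  assists pos
2   Bears       20   G
0  Wolves       18   M
sort by assists:
     team  assists pos
0  Wolves       18   M
2   Bears       20   G
add column assists_plus_3 = t['assists'] + 3:
     team  assists pos  assists_plus_3
0  Wolves       18   M              21
2   Bears       20   G              23
Reading off the value at position 1, column 'assists_plus_3', we get 23.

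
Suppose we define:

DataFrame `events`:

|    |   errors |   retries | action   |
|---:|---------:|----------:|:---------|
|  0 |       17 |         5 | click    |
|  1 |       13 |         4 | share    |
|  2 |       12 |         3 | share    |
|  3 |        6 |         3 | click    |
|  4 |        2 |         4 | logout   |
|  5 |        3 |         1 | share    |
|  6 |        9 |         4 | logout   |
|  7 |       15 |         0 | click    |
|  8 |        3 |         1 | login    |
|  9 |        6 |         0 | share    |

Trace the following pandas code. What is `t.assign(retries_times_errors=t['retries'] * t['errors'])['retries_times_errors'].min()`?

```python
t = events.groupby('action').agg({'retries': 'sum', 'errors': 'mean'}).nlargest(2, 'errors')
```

group by action: sum(retries), mean(errors):
        retries     errors
action                    
click         8  12.666667
login         1   3.000000
logout        8   5.500000
share         8   8.500000
take 2 rows with largest errors:
        retries     errors
action                    
click         8  12.666667
share         8   8.500000
add column retries_times_errors = t['retries'] * t['errors']:
        retries     errors  retries_times_errors
action                                          
click         8  12.666667            101.333333
share         8   8.500000             68.000000
The min of column 'retries_times_errors' is 68.0.

68.0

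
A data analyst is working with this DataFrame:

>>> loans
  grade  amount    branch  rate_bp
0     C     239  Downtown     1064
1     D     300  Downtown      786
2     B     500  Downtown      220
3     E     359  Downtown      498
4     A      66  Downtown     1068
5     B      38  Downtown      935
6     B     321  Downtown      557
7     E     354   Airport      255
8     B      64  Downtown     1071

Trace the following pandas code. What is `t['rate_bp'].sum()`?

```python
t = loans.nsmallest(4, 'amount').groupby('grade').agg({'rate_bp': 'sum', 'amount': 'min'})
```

take 4 rows with smallest amount:
  grade  amount    branch  rate_bp
5     B      38  Downtown      935
8     B      64  Downtown     1071
4     A      66  Downtown     1068
0     C     239  Downtown     1064
group by grade: sum(rate_bp), min(amount):
       rate_bp  amount
grade                 
A         1068      66
B         2006      38
C         1064     239

4138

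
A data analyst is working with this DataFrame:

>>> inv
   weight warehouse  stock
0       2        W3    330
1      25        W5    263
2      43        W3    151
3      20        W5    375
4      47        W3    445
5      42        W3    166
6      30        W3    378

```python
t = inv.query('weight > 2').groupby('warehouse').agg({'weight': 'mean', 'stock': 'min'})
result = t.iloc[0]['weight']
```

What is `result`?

40.5

filter rows where weight > 2:
   weight warehouse  stock
1      25        W5    263
2      43        W3    151
3      20        W5    375
4      47        W3    445
5      42        W3    166
6      30        W3    378
group by warehouse: mean(weight), min(stock):
           weight  stock
warehouse               
W3           40.5    151
W5           22.5    263
Reading off the value at position 0, column 'weight', we get 40.5.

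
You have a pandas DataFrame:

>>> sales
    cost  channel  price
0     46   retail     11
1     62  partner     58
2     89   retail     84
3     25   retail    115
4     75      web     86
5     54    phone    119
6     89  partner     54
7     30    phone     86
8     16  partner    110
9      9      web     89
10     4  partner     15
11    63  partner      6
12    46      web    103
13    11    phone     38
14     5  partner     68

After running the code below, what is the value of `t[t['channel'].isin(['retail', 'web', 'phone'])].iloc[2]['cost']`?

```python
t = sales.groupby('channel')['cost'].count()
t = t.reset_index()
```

group by channel, count of cost:
channel
partner    6
phone      3
retail     3
web        3
Name: cost, dtype: int64
reset_index():
   channel  cost
0  partner     6
1    phone     3
2   retail     3
3      web     3
filter rows where channel in ['retail', 'web', 'phone']:
  channel  cost
1   phone     3
2  retail     3
3     web     3
So iloc[2]['cost'] = 3.

3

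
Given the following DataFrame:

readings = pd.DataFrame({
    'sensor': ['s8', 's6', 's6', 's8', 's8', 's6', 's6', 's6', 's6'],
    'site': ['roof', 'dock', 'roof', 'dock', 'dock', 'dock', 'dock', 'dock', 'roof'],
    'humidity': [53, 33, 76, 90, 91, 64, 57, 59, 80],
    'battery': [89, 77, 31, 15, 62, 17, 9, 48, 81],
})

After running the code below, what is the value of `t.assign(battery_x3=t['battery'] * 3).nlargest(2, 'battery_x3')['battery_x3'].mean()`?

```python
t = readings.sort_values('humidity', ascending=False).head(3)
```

214.5

sort by humidity descending:
  sensor  site  humidity  battery
4     s8  dock        91       62
3     s8  dock        90       15
8     s6  roof        80       81
2     s6  roof        76       31
5     s6  dock        64       17
7     s6  dock        59       48
6     s6  dock        57        9
0     s8  roof        53       89
1     s6  dock        33       77
take first 3 rows:
  sensor  site  humidity  battery
4     s8  dock        91       62
3     s8  dock        90       15
8     s6  roof        80       81
add column battery_x3 = t['battery'] * 3:
  sensor  site  humidity  battery  battery_x3
4     s8  dock        91       62         186
3     s8  dock        90       15          45
8     s6  roof        80       81         243
take 2 rows with largest battery_x3:
  sensor  site  humidity  battery  battery_x3
8     s6  roof        80       81         243
4     s8  dock        91       62         186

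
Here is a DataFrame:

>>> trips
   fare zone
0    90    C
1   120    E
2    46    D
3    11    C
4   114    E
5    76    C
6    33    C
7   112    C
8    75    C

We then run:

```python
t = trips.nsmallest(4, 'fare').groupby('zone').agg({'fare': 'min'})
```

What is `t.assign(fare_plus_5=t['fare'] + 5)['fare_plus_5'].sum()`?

67

take 4 rows with smallest fare:
   fare zone
3    11    C
6    33    C
2    46    D
8    75    C
group by zone, min of fare:
      fare
zone      
C       11
D       46
add column fare_plus_5 = t['fare'] + 5:
      fare  fare_plus_5
zone                   
C       11           16
D       46           51
Reading off the sum of column 'fare_plus_5', we get 67.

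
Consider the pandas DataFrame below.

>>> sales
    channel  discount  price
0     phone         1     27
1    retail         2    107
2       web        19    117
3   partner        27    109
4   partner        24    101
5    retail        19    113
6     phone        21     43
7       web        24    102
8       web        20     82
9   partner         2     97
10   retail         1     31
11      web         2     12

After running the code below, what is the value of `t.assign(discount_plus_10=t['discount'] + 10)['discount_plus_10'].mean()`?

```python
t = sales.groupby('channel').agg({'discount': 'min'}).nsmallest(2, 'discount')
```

group by channel, min of discount:
         discount
channel          
partner         2
phone           1
retail          1
web             2
take 2 rows with smallest discount:
         discount
channel          
phone           1
retail          1
add column discount_plus_10 = t['discount'] + 10:
         discount  discount_plus_10
channel                            
phone           1                11
retail          1                11
Hence 11.0.

11.0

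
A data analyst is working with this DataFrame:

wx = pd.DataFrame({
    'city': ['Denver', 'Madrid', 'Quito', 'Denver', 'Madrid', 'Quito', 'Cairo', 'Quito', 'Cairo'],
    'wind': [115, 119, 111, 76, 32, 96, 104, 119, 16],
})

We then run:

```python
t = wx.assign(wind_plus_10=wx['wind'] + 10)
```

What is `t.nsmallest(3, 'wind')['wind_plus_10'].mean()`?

add column wind_plus_10 = wx['wind'] + 10:
     city  wind  wind_plus_10
0  Denver   115           125
1  Madrid   119           129
2   Quito   111           121
3  Denver    76            86
4  Madrid    32            42
5   Quito    96           106
6   Cairo   104           114
7   Quito   119           129
8   Cairo    16            26
take 3 rows with smallest wind:
     city  wind  wind_plus_10
8   Cairo    16            26
4  Madrid    32            42
3  Denver    76            86
Reading off the mean of column 'wind_plus_10', we get 51.3333333333.

51.3333333333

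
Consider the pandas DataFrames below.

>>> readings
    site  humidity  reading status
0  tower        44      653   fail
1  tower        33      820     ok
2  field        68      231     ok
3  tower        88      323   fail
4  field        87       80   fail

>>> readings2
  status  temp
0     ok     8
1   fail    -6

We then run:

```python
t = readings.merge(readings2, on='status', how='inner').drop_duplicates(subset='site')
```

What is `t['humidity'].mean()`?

merge on 'status' (how='inner') → 5 rows:
    site  humidity  reading status  temp
0  tower        44      653   fail    -6
1  tower        33      820     ok     8
2  field        68      231     ok     8
3  tower        88      323   fail    -6
4  field        87       80   fail    -6
drop duplicate site (keep=first):
    site  humidity  reading status  temp
0  tower        44      653   fail    -6
2  field        68      231     ok     8

56.0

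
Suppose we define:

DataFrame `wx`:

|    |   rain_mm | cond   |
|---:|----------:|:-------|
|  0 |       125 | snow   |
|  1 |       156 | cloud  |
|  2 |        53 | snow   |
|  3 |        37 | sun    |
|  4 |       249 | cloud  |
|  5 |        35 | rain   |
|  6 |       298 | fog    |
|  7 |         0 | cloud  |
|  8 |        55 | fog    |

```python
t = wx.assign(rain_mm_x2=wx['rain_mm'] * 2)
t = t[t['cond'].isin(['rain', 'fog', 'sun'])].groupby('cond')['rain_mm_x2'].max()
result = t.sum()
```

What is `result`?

740

add column rain_mm_x2 = wx['rain_mm'] * 2:
   rain_mm   cond  rain_mm_x2
0      125   snow         250
1      156  cloud         312
2       53   snow         106
3       37    sun          74
4      249  cloud         498
5       35   rain          70
6      298    fog         596
7        0  cloud           0
8       55    fog         110
filter rows where cond in ['rain', 'fog', 'sun']:
   rain_mm  cond  rain_mm_x2
3       37   sun          74
5       35  rain          70
6      298   fog         596
8       55   fog         110
group by cond, max of rain_mm_x2:
cond
fog     596
rain     70
sun      74
Name: rain_mm_x2, dtype: int64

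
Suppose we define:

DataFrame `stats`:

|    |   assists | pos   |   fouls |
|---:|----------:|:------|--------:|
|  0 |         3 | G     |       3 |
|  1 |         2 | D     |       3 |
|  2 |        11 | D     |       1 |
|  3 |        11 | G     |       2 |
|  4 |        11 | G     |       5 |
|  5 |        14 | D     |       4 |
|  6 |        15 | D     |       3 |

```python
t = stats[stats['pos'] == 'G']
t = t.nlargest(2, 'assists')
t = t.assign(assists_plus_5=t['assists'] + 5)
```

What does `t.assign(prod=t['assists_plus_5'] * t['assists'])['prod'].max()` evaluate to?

176

filter rows where pos == 'G':
   assists pos  fouls
0        3   G      3
3       11   G      2
4       11   G      5
take 2 rows with largest assists:
   assists pos  fouls
3       11   G      2
4       11   G      5
add column assists_plus_5 = t['assists'] + 5:
   assists pos  fouls  assists_plus_5
3       11   G      2              16
4       11   G      5              16
add column prod = t['assists_plus_5'] * t['assists']:
   assists pos  fouls  assists_plus_5  prod
3       11   G      2              16   176
4       11   G      5              16   176
So max() = 176.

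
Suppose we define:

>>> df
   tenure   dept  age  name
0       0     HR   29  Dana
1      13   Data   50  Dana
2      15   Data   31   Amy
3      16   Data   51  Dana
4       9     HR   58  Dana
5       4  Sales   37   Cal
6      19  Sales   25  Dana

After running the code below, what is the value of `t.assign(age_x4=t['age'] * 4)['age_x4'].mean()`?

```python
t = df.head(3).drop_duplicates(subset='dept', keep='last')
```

take first 3 rows:
   tenure  dept  age  name
0       0    HR   29  Dana
1      13  Data   50  Dana
2      15  Data   31   Amy
drop duplicate dept (keep=last):
   tenure  dept  age  name
0       0    HR   29  Dana
2      15  Data   31   Amy
add column age_x4 = t['age'] * 4:
   tenure  dept  age  name  age_x4
0       0    HR   29  Dana     116
2      15  Data   31   Amy     124

120.0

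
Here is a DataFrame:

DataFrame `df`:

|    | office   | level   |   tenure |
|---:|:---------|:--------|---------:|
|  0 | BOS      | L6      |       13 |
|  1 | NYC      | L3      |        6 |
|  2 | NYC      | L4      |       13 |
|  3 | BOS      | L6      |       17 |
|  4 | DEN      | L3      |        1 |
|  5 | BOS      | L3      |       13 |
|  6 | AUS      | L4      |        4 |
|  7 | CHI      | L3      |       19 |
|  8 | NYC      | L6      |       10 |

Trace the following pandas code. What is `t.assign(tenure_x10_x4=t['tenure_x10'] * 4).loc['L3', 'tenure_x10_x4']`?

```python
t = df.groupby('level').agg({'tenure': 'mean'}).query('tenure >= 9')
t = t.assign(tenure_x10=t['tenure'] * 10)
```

390.0

group by level, mean of tenure:
          tenure
level           
L3      9.750000
L4      8.500000
L6     13.333333
filter rows where tenure >= 9:
          tenure
level           
L3      9.750000
L6     13.333333
add column tenure_x10 = t['tenure'] * 10:
          tenure  tenure_x10
level                       
L3      9.750000   97.500000
L6     13.333333  133.333333
add column tenure_x10_x4 = t['tenure_x10'] * 4:
          tenure  tenure_x10  tenure_x10_x4
level                                      
L3      9.750000   97.500000     390.000000
L6     13.333333  133.333333     533.333333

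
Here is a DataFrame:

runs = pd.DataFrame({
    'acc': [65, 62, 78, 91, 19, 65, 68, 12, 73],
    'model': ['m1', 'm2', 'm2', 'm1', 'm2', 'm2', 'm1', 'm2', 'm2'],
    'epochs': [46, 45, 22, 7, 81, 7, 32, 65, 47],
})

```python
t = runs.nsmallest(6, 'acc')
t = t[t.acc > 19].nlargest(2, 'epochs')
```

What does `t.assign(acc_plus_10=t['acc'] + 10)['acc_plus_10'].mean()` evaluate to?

73.5

take 6 rows with smallest acc:
   acc model  epochs
7   12    m2      65
4   19    m2      81
1   62    m2      45
0   65    m1      46
5   65    m2       7
6   68    m1      32
filter rows where acc > 19:
   acc model  epochs
1   62    m2      45
0   65    m1      46
5   65    m2       7
6   68    m1      32
take 2 rows with largest epochs:
   acc model  epochs
0   65    m1      46
1   62    m2      45
add column acc_plus_10 = t['acc'] + 10:
   acc model  epochs  acc_plus_10
0   65    m1      46           75
1   62    m2      45           72
Reading off the mean of column 'acc_plus_10', we get 73.5.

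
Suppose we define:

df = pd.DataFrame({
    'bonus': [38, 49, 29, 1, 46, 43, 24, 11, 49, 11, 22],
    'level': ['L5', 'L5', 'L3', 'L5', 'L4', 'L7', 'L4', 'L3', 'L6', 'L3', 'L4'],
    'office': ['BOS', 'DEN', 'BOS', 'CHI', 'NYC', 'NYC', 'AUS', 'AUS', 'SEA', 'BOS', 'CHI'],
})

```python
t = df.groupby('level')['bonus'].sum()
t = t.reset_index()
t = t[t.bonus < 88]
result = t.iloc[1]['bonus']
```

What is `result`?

49

group by level, sum of bonus:
level
L3    51
L4    92
L5    88
L6    49
L7    43
Name: bonus, dtype: int64
reset_index():
  level  bonus
0    L3     51
1    L4     92
2    L5     88
3    L6     49
4    L7     43
filter rows where bonus < 88:
  level  bonus
0    L3     51
3    L6     49
4    L7     43
Taking the value at position 1, column 'bonus' gives 49.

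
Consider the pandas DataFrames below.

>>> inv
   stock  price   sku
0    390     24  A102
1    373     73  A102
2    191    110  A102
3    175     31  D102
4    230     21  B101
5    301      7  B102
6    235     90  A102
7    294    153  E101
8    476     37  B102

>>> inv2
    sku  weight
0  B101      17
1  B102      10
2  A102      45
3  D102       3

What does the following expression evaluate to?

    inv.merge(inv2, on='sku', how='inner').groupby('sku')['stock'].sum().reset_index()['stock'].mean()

592.75

merge on 'sku' (how='inner') → 8 rows:
   stock  price   sku  weight
0    390     24  A102      45
1    373     73  A102      45
2    191    110  A102      45
3    175     31  D102       3
4    230     21  B101      17
5    301      7  B102      10
6    235     90  A102      45
7    476     37  B102      10
group by sku, sum of stock:
sku
A102    1189
B101     230
B102     777
D102     175
Name: stock, dtype: int64
reset_index():
    sku  stock
0  A102   1189
1  B101    230
2  B102    777
3  D102    175
Hence 592.75.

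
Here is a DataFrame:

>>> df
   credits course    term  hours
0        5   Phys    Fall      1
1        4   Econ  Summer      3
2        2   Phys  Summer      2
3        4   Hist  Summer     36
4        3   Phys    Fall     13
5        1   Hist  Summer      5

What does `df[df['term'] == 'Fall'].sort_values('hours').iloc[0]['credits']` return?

5

filter rows where term == 'Fall':
   credits course  term  hours
0        5   Phys  Fall      1
4        3   Phys  Fall     13
sort by hours:
   credits course  term  hours
0        5   Phys  Fall      1
4        3   Phys  Fall     13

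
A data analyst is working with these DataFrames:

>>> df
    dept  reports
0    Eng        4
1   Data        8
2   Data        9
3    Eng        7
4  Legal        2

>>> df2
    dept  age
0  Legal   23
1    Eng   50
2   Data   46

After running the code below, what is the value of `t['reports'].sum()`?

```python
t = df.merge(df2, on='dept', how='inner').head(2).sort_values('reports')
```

12

merge on 'dept' (how='inner') → 5 rows:
    dept  reports  age
0    Eng        4   50
1   Data        8   46
2   Data        9   46
3    Eng        7   50
4  Legal        2   23
take first 2 rows:
   dept  reports  age
0   Eng        4   50
1  Data        8   46
sort by reports:
   dept  reports  age
0   Eng        4   50
1  Data        8   46
Finally, sum of column 'reports' = 12.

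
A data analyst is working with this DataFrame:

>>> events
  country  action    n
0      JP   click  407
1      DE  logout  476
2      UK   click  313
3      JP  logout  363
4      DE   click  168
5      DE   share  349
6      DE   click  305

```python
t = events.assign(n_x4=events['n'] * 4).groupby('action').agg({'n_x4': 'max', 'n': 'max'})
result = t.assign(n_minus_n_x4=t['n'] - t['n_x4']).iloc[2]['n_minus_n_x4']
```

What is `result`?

add column n_x4 = events['n'] * 4:
  country  action    n  n_x4
0      JP   click  407  1628
1      DE  logout  476  1904
2      UK   click  313  1252
3      JP  logout  363  1452
4      DE   click  168   672
5      DE   share  349  1396
6      DE   click  305  1220
group by action: max(n_x4), max(n):
        n_x4    n
action           
click   1628  407
logout  1904  476
share   1396  349
add column n_minus_n_x4 = t['n'] - t['n_x4']:
        n_x4    n  n_minus_n_x4
action                         
click   1628  407         -1221
logout  1904  476         -1428
share   1396  349         -1047
Hence -1047.

-1047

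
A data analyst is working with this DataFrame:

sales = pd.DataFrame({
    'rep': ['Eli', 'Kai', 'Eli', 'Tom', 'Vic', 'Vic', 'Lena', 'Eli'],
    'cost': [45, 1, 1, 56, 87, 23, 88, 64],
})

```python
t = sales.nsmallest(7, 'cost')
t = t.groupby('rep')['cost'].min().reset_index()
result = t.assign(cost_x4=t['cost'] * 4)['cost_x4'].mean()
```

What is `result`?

81.0

take 7 rows with smallest cost:
   rep  cost
1  Kai     1
2  Eli     1
5  Vic    23
0  Eli    45
3  Tom    56
7  Eli    64
4  Vic    87
group by rep, min of cost:
rep
Eli     1
Kai     1
Tom    56
Vic    23
Name: cost, dtype: int64
reset_index():
   rep  cost
0  Eli     1
1  Kai     1
2  Tom    56
3  Vic    23
add column cost_x4 = t['cost'] * 4:
   rep  cost  cost_x4
0  Eli     1        4
1  Kai     1        4
2  Tom    56      224
3  Vic    23       92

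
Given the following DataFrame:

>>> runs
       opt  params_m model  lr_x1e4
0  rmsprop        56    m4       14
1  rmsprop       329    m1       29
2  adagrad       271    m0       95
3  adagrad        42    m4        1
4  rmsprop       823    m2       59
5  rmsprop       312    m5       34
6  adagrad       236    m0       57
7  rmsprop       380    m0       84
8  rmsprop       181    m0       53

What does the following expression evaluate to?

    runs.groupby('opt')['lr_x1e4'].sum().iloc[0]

153

group by opt, sum of lr_x1e4:
opt
adagrad    153
rmsprop    273
Name: lr_x1e4, dtype: int64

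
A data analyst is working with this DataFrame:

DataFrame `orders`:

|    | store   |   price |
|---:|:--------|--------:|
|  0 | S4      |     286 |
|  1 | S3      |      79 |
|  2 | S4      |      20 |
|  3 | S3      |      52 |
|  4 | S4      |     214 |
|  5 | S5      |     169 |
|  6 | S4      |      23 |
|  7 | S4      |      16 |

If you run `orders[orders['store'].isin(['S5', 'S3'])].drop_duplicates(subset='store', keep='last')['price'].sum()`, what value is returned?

filter rows where store in ['S5', 'S3']:
  store  price
1    S3     79
3    S3     52
5    S5    169
drop duplicate store (keep=last):
  store  price
3    S3     52
5    S5    169
So sum() = 221.

221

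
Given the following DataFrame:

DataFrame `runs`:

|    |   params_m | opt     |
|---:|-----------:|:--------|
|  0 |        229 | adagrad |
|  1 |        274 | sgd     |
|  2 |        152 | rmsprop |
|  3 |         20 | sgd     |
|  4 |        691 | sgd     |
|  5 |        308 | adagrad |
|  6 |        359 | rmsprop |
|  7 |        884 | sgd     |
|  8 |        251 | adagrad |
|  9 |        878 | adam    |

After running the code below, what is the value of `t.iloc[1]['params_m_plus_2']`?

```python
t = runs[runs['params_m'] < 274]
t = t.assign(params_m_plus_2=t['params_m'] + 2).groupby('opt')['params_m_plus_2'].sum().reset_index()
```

154

filter rows where params_m < 274:
   params_m      opt
0       229  adagrad
2       152  rmsprop
3        20      sgd
8       251  adagrad
add column params_m_plus_2 = t['params_m'] + 2:
   params_m      opt  params_m_plus_2
0       229  adagrad              231
2       152  rmsprop              154
3        20      sgd               22
8       251  adagrad              253
group by opt, sum of params_m_plus_2:
opt
adagrad    484
rmsprop    154
sgd         22
Name: params_m_plus_2, dtype: int64
reset_index():
       opt  params_m_plus_2
0  adagrad              484
1  rmsprop              154
2      sgd               22
Hence 154.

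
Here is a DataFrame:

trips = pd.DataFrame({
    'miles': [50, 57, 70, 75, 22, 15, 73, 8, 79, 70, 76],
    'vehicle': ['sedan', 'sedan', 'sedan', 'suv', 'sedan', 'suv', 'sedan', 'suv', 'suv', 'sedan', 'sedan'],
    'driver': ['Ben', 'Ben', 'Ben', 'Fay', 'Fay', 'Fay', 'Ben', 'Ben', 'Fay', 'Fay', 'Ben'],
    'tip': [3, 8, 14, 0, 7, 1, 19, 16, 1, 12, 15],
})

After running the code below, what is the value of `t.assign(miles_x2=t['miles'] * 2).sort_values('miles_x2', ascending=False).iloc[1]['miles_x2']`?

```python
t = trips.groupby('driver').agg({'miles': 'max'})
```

group by driver, max of miles:
        miles
driver       
Ben        76
Fay        79
add column miles_x2 = t['miles'] * 2:
        miles  miles_x2
driver                 
Ben        76       152
Fay        79       158
sort by miles_x2 descending:
        miles  miles_x2
driver                 
Fay        79       158
Ben        76       152
Taking the value at position 1, column 'miles_x2' gives 152.

152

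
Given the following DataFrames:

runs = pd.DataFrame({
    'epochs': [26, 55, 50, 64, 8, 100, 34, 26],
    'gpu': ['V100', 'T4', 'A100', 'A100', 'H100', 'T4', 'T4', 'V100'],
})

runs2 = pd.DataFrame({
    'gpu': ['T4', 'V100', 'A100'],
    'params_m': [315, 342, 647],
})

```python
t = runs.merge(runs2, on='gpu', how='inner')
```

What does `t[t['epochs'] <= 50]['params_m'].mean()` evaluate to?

merge on 'gpu' (how='inner') → 7 rows:
   epochs   gpu  params_m
0      26  V100       342
1      55    T4       315
2      50  A100       647
3      64  A100       647
4     100    T4       315
5      34    T4       315
6      26  V100       342
filter rows where epochs <= 50:
   epochs   gpu  params_m
0      26  V100       342
2      50  A100       647
5      34    T4       315
6      26  V100       342
Reading off the mean of column 'params_m', we get 411.5.

411.5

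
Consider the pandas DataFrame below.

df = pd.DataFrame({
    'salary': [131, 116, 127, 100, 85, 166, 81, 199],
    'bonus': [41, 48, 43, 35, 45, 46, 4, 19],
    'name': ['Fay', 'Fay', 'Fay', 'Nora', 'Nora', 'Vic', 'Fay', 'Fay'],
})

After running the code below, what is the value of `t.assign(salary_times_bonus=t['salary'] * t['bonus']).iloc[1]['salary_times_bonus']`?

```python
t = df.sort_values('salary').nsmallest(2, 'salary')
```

3825

sort by salary:
   salary  bonus  name
6      81      4   Fay
4      85     45  Nora
3     100     35  Nora
1     116     48   Fay
2     127     43   Fay
0     131     41   Fay
5     166     46   Vic
7     199     19   Fay
take 2 rows with smallest salary:
   salary  bonus  name
6      81      4   Fay
4      85     45  Nora
add column salary_times_bonus = t['salary'] * t['bonus']:
   salary  bonus  name  salary_times_bonus
6      81      4   Fay                 324
4      85     45  Nora                3825
Then the value at position 1, column 'salary_times_bonus': 3825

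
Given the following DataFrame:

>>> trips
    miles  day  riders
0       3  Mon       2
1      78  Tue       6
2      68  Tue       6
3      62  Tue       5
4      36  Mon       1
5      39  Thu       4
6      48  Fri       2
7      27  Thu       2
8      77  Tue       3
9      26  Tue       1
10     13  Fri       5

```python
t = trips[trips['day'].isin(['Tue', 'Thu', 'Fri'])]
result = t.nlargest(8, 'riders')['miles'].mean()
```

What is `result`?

filter rows where day in ['Tue', 'Thu', 'Fri']:
    miles  day  riders
1      78  Tue       6
2      68  Tue       6
3      62  Tue       5
5      39  Thu       4
6      48  Fri       2
7      27  Thu       2
8      77  Tue       3
9      26  Tue       1
10     13  Fri       5
take 8 rows with largest riders:
    miles  day  riders
1      78  Tue       6
2      68  Tue       6
3      62  Tue       5
10     13  Fri       5
5      39  Thu       4
8      77  Tue       3
6      48  Fri       2
7      27  Thu       2
Reading off the mean of column 'miles', we get 51.5.

51.5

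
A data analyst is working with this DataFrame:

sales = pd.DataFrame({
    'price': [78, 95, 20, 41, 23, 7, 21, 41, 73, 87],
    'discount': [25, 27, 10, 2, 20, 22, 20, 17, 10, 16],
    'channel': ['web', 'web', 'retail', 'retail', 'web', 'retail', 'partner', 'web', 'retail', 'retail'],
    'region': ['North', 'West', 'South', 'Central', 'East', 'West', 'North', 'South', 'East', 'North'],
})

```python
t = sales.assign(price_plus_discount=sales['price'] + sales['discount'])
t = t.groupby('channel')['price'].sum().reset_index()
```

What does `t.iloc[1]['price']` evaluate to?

228

add column price_plus_discount = sales['price'] + sales['discount']:
   price  discount  channel   region  price_plus_discount
0     78        25      web    North                  103
1     95        27      web     West                  122
2     20        10   retail    South                   30
3     41         2   retail  Central                   43
4     23        20      web     East                   43
5      7        22   retail     West                   29
6     21        20  partner    North                   41
7     41        17      web    South                   58
8     73        10   retail     East                   83
9     87        16   retail    North                  103
group by channel, sum of price:
channel
partner     21
retail     228
web        237
Name: price, dtype: int64
reset_index():
   channel  price
0  partner     21
1   retail    228
2      web    237
value at position 1, column 'price' → 228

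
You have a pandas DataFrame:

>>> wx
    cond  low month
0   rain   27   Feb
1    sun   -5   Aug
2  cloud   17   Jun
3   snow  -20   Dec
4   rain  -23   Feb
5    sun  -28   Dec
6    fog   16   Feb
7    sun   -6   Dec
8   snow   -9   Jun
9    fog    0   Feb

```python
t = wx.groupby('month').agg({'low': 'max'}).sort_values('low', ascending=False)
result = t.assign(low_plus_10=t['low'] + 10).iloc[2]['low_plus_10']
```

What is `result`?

group by month, max of low:
       low
month     
Aug     -5
Dec     -6
Feb     27
Jun     17
sort by low descending:
       low
month     
Feb     27
Jun     17
Aug     -5
Dec     -6
add column low_plus_10 = t['low'] + 10:
       low  low_plus_10
month                  
Feb     27           37
Jun     17           27
Aug     -5            5
Dec     -6            4

5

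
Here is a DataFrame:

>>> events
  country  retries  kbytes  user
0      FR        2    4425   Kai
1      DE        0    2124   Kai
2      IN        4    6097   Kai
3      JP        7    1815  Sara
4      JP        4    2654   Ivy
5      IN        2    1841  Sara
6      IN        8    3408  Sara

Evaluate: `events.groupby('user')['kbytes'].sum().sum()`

group by user, sum of kbytes:
user
Ivy      2654
Kai     12646
Sara     7064
Name: kbytes, dtype: int64

22364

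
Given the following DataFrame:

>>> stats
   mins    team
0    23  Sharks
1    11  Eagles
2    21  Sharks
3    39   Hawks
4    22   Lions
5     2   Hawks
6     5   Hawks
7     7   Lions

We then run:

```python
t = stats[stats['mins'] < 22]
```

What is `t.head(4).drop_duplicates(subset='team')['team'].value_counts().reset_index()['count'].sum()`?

3

filter rows where mins < 22:
   mins    team
1    11  Eagles
2    21  Sharks
5     2   Hawks
6     5   Hawks
7     7   Lions
take first 4 rows:
   mins    team
1    11  Eagles
2    21  Sharks
5     2   Hawks
6     5   Hawks
drop duplicate team (keep=first):
   mins    team
1    11  Eagles
2    21  Sharks
5     2   Hawks
value_counts of team:
team
Eagles    1
Sharks    1
Hawks     1
Name: count, dtype: int64
reset_index():
     team  count
0  Eagles      1
1  Sharks      1
2   Hawks      1
sum of column 'count' → 3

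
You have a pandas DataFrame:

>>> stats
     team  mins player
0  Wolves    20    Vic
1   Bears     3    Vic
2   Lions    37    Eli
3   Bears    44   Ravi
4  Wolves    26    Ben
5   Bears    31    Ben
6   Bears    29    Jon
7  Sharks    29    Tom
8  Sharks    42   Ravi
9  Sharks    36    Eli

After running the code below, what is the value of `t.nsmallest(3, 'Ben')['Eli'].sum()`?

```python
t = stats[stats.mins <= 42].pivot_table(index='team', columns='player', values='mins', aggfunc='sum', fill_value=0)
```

73

filter rows where mins <= 42:
     team  mins player
0  Wolves    20    Vic
1   Bears     3    Vic
2   Lions    37    Eli
4  Wolves    26    Ben
5   Bears    31    Ben
6   Bears    29    Jon
7  Sharks    29    Tom
8  Sharks    42   Ravi
9  Sharks    36    Eli
pivot: rows=team, cols=player, sum(mins):
player  Ben  Eli  Jon  Ravi  Tom  Vic
team                                 
Bears    31    0   29     0    0    3
Lions     0   37    0     0    0    0
Sharks    0   36    0    42   29    0
Wolves   26    0    0     0    0   20
take 3 rows with smallest Ben:
player  Ben  Eli  Jon  Ravi  Tom  Vic
team                                 
Lions     0   37    0     0    0    0
Sharks    0   36    0    42   29    0
Wolves   26    0    0     0    0   20
Then the sum of column 'Eli': 73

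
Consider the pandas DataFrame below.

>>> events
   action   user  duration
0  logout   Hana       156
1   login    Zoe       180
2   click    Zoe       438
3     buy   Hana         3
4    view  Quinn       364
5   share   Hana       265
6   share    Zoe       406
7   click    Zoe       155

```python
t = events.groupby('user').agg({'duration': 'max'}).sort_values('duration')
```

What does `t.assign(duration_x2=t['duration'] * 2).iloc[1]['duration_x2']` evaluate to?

group by user, max of duration:
       duration
user           
Hana        265
Quinn       364
Zoe         438
sort by duration:
       duration
user           
Hana        265
Quinn       364
Zoe         438
add column duration_x2 = t['duration'] * 2:
       duration  duration_x2
user                        
Hana        265          530
Quinn       364          728
Zoe         438          876
value at position 1, column 'duration_x2' → 728

728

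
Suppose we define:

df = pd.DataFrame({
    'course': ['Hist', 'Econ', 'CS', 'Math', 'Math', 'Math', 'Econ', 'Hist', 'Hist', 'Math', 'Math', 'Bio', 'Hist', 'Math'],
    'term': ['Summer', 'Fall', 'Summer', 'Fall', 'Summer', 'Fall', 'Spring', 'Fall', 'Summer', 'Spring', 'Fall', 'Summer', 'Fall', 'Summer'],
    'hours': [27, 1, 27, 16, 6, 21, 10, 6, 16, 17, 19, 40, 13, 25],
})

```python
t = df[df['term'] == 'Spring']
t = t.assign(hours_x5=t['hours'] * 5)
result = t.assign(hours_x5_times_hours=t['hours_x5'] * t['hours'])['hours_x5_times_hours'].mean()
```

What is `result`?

972.5

filter rows where term == 'Spring':
  course    term  hours
6   Econ  Spring     10
9   Math  Spring     17
add column hours_x5 = t['hours'] * 5:
  course    term  hours  hours_x5
6   Econ  Spring     10        50
9   Math  Spring     17        85
add column hours_x5_times_hours = t['hours_x5'] * t['hours']:
  course    term  hours  hours_x5  hours_x5_times_hours
6   Econ  Spring     10        50                   500
9   Math  Spring     17        85                  1445
Taking the mean of column 'hours_x5_times_hours' gives 972.5.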